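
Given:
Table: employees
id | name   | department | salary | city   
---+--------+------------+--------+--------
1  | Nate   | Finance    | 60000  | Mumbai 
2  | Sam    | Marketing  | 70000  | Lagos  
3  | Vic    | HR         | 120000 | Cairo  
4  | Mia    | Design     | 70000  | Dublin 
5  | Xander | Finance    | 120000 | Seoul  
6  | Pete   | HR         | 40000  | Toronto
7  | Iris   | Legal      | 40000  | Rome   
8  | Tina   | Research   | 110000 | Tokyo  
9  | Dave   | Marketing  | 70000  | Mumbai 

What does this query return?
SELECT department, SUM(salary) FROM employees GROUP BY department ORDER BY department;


Summing salary within each department:
  Design: 70000 = 70000
  Finance: 60000 + 120000 = 180000
  HR: 120000 + 40000 = 160000
  Legal: 40000 = 40000
  Marketing: 70000 + 70000 = 140000
  Research: 110000 = 110000


6 groups:
Design, 70000
Finance, 180000
HR, 160000
Legal, 40000
Marketing, 140000
Research, 110000


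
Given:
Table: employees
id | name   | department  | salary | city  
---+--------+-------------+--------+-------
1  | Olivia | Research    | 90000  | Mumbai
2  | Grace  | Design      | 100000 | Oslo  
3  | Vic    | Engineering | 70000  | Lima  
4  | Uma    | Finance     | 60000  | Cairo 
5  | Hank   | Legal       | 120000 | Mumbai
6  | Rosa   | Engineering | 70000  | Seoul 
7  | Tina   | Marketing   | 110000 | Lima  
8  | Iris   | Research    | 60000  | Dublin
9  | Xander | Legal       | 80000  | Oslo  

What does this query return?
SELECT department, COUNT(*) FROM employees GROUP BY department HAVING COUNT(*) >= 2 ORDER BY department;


Groups with count >= 2:
  Engineering: 2 -> PASS
  Legal: 2 -> PASS
  Research: 2 -> PASS
  Design: 1 -> filtered out
  Finance: 1 -> filtered out
  Marketing: 1 -> filtered out


3 groups:
Engineering, 2
Legal, 2
Research, 2


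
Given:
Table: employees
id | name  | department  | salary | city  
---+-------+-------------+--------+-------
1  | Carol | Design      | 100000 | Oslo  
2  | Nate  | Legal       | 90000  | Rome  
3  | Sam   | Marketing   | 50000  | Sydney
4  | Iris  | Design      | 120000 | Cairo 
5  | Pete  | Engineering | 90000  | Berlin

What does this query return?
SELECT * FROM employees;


SELECT * returns all 5 rows with all columns

5 rows:
1, Carol, Design, 100000, Oslo
2, Nate, Legal, 90000, Rome
3, Sam, Marketing, 50000, Sydney
4, Iris, Design, 120000, Cairo
5, Pete, Engineering, 90000, Berlin


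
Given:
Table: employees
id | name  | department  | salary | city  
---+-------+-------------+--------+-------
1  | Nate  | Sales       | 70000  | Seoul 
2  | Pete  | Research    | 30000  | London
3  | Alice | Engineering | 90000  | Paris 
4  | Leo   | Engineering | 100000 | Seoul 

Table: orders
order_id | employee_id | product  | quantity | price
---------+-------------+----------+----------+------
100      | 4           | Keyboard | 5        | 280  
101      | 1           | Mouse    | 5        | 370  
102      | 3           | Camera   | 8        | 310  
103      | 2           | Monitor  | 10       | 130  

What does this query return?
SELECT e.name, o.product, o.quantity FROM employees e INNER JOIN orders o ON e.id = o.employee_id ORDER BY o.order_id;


Joining employees.id = orders.employee_id:
  employee Leo (id=4) -> order Keyboard
  employee Nate (id=1) -> order Mouse
  employee Alice (id=3) -> order Camera
  employee Pete (id=2) -> order Monitor


4 rows:
Leo, Keyboard, 5
Nate, Mouse, 5
Alice, Camera, 8
Pete, Monitor, 10


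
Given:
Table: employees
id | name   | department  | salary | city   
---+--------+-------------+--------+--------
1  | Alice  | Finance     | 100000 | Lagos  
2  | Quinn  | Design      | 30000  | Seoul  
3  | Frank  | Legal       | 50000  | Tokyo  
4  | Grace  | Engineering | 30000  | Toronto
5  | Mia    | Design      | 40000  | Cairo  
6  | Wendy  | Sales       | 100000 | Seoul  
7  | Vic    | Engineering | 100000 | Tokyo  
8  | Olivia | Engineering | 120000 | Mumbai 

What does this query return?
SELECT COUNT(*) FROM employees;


COUNT(*) counts all rows

8


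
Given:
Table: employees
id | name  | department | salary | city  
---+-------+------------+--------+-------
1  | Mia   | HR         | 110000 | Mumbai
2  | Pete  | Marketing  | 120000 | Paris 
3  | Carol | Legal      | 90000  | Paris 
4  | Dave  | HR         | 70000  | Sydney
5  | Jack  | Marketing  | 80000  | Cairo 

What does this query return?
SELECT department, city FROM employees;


Projecting columns: department, city

5 rows:
HR, Mumbai
Marketing, Paris
Legal, Paris
HR, Sydney
Marketing, Cairo


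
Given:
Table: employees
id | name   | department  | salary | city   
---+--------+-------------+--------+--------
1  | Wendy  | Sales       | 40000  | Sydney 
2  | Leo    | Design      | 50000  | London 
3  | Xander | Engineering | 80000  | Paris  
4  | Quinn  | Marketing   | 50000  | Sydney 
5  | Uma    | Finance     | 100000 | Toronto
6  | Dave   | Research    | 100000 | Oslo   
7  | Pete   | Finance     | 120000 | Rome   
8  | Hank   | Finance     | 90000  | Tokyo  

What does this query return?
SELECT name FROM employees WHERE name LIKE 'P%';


LIKE 'P%' matches names starting with 'P'
Matching: 1

1 rows:
Pete


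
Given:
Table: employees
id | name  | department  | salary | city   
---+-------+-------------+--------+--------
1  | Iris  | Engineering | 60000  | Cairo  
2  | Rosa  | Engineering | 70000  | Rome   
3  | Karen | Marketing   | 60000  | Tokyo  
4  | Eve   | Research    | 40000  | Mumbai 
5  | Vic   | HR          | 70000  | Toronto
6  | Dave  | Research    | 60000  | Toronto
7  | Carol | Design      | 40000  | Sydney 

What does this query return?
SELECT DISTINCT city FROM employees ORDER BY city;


All 'city' values (row order): Cairo, Rome, Tokyo, Mumbai, Toronto, Toronto, Sydney
Removing duplicates leaves 6 unique value(s).

6 values:
Cairo
Mumbai
Rome
Sydney
Tokyo
Toronto


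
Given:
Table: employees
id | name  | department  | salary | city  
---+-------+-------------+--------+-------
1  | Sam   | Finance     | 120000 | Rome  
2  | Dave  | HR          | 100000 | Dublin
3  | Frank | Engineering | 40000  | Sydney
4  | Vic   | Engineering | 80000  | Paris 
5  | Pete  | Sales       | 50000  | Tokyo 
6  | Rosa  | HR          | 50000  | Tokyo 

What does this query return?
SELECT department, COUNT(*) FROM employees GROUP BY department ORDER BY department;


Assigning each row to its department group:
  Sam -> Finance
  Dave -> HR
  Frank -> Engineering
  Vic -> Engineering
  Pete -> Sales
  Rosa -> HR


4 groups:
Engineering, 2
Finance, 1
HR, 2
Sales, 1


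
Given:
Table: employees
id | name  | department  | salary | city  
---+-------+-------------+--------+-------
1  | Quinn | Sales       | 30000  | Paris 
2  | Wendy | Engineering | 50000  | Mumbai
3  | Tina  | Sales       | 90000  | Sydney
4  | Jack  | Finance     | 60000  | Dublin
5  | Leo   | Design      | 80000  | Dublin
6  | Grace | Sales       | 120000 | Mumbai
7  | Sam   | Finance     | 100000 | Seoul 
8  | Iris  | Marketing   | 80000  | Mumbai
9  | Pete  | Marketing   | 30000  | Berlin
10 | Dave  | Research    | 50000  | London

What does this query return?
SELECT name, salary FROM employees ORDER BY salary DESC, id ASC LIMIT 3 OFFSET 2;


Sort by salary DESC (id ASC tiebreak), then skip 2 and take 3
Rows 3 through 5

3 rows:
Tina, 90000
Leo, 80000
Iris, 80000


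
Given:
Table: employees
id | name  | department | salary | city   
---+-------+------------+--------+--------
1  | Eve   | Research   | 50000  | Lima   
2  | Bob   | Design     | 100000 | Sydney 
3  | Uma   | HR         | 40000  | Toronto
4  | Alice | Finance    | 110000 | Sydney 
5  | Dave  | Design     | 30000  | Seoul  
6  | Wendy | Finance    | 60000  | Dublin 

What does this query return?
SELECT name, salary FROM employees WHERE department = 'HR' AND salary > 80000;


Filtering: department = 'HR' AND salary > 80000
Matching: 0 rows

Empty result set (0 rows)


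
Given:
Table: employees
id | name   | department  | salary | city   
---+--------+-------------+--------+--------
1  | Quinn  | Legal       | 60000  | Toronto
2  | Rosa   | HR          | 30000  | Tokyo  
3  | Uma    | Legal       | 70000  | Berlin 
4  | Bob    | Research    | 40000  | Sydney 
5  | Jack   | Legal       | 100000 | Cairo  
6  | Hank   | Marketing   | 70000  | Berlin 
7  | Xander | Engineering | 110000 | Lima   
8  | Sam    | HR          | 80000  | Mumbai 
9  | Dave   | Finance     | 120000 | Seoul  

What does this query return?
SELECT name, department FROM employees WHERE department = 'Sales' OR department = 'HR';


Filtering: department = 'Sales' OR 'HR'
Matching: 2 rows

2 rows:
Rosa, HR
Sam, HR


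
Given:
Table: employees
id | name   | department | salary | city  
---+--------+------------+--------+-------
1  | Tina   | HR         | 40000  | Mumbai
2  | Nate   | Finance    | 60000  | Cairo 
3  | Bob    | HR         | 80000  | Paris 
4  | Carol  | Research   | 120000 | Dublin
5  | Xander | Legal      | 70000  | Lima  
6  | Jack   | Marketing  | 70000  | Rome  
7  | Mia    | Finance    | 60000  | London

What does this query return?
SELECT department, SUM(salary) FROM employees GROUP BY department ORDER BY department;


Summing salary within each department:
  Finance: 60000 + 60000 = 120000
  HR: 40000 + 80000 = 120000
  Legal: 70000 = 70000
  Marketing: 70000 = 70000
  Research: 120000 = 120000


5 groups:
Finance, 120000
HR, 120000
Legal, 70000
Marketing, 70000
Research, 120000


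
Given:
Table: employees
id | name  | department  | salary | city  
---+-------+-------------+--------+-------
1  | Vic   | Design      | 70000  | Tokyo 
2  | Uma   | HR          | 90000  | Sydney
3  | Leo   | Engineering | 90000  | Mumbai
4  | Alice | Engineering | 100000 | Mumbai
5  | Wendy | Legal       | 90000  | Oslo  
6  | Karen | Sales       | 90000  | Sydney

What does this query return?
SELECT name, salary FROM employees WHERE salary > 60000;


Filtering: salary > 60000
Matching: 6 rows

6 rows:
Vic, 70000
Uma, 90000
Leo, 90000
Alice, 100000
Wendy, 90000
Karen, 90000


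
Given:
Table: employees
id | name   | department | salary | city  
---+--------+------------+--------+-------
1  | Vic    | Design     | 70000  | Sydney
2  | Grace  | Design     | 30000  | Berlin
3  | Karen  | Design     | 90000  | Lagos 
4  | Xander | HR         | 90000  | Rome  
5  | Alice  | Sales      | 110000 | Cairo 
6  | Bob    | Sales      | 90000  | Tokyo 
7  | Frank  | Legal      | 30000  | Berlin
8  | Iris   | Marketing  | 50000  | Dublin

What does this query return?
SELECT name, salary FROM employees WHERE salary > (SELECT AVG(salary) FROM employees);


Subquery: AVG(salary) = 70000.0
Filtering: salary > 70000.0
  Karen (90000) -> MATCH
  Xander (90000) -> MATCH
  Alice (110000) -> MATCH
  Bob (90000) -> MATCH


4 rows:
Karen, 90000
Xander, 90000
Alice, 110000
Bob, 90000


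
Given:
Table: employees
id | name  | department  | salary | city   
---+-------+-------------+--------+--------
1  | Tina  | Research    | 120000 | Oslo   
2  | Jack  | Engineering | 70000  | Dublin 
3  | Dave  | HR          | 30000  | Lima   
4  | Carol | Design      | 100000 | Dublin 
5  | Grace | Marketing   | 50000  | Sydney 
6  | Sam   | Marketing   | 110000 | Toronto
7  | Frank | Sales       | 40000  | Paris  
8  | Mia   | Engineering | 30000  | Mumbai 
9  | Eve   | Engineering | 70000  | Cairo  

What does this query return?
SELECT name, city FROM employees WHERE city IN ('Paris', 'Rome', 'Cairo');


Filtering: city IN ('Paris', 'Rome', 'Cairo')
Matching: 2 rows

2 rows:
Frank, Paris
Eve, Cairo


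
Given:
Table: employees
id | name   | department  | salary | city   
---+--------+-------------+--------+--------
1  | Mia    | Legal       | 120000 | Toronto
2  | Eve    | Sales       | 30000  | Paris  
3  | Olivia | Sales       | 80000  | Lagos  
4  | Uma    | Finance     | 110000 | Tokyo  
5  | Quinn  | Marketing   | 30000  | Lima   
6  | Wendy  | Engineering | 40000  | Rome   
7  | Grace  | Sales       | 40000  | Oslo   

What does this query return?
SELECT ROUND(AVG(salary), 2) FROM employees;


SUM(salary) = 450000
COUNT = 7
ROUND(AVG, 2) = ROUND(450000 / 7, 2) = 64285.71

64285.71


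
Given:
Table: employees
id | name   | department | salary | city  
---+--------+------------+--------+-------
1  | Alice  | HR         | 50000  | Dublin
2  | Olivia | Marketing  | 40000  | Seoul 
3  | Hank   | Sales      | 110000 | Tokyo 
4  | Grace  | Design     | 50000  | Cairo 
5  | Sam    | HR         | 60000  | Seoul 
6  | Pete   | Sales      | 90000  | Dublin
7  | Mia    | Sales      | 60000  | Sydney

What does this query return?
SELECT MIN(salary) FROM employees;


Salaries: 50000, 40000, 110000, 50000, 60000, 90000, 60000
MIN = 40000

40000


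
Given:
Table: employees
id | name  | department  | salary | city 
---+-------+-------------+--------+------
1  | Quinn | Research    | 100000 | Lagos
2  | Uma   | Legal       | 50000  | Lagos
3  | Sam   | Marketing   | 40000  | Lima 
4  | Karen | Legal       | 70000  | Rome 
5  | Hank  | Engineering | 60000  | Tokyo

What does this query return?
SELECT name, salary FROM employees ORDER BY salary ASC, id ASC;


Sorting by salary ASC, then id ASC for ties

5 rows:
Sam, 40000
Uma, 50000
Hank, 60000
Karen, 70000
Quinn, 100000


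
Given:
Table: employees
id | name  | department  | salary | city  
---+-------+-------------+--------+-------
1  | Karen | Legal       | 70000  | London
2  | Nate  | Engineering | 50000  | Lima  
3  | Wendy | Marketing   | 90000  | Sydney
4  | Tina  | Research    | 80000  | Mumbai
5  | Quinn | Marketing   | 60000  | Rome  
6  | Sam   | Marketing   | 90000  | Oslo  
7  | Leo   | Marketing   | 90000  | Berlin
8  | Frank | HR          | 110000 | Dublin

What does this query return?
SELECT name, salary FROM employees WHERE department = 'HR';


Filtering: department = 'HR'
Matching rows: 1

1 rows:
Frank, 110000


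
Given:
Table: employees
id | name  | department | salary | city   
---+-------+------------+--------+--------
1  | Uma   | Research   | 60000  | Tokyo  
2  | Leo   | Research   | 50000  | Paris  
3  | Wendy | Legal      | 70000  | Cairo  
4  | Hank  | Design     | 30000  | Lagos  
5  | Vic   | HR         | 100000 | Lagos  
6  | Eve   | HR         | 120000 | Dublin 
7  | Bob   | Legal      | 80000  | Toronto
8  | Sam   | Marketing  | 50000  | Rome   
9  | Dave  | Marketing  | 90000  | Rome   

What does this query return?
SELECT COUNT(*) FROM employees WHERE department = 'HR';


Counting rows where department = 'HR'
  Vic -> MATCH
  Eve -> MATCH


2


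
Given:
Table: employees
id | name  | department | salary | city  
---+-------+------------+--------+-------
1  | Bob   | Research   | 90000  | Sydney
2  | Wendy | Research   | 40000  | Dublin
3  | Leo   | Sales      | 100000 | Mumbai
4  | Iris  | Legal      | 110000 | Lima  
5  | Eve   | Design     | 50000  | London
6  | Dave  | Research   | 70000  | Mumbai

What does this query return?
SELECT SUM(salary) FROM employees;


SUM(salary) = 90000 + 40000 + 100000 + 110000 + 50000 + 70000 = 460000

460000


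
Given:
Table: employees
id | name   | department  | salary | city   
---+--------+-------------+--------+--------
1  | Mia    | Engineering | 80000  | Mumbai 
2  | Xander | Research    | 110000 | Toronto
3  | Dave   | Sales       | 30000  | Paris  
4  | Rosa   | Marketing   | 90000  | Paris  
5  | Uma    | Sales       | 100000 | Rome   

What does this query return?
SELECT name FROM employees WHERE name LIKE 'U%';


LIKE 'U%' matches names starting with 'U'
Matching: 1

1 rows:
Uma


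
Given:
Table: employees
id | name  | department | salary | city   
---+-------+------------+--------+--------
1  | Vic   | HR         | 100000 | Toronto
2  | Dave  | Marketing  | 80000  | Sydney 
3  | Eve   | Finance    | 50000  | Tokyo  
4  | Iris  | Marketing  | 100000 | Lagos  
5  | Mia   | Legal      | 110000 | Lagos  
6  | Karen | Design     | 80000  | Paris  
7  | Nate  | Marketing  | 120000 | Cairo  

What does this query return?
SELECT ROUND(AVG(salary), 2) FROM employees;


SUM(salary) = 640000
COUNT = 7
ROUND(AVG, 2) = ROUND(640000 / 7, 2) = 91428.57

91428.57


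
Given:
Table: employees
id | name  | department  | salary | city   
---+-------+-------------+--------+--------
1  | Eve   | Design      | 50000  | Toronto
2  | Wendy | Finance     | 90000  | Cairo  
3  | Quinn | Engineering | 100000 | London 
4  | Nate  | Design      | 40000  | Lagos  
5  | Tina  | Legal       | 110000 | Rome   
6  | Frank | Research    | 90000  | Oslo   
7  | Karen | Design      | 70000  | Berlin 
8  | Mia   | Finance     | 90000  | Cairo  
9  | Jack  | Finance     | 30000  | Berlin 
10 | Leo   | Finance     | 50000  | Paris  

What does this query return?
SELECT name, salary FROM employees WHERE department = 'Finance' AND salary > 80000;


Filtering: department = 'Finance' AND salary > 80000
Matching: 2 rows

2 rows:
Wendy, 90000
Mia, 90000


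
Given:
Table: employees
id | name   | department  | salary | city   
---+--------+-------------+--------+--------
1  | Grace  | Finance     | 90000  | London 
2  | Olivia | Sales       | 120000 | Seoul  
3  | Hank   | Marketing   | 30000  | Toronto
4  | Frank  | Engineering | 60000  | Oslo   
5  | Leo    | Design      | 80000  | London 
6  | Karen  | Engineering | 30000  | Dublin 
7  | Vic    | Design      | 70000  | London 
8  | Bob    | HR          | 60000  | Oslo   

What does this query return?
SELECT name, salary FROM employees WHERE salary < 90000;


Filtering: salary < 90000
Matching: 6 rows

6 rows:
Hank, 30000
Frank, 60000
Leo, 80000
Karen, 30000
Vic, 70000
Bob, 60000


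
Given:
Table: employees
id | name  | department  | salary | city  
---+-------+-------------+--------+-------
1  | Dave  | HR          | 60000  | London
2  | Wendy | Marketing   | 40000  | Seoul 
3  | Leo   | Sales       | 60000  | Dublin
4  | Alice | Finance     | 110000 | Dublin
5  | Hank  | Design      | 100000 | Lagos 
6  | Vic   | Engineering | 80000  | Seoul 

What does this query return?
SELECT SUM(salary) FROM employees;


SUM(salary) = 60000 + 40000 + 60000 + 110000 + 100000 + 80000 = 450000

450000


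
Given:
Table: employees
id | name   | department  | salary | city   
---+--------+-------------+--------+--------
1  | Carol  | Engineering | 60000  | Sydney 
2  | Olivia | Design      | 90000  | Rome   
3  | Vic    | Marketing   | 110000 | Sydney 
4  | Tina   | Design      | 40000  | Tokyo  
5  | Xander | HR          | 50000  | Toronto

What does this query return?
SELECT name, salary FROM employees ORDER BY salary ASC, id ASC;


Sorting by salary ASC, then id ASC for ties

5 rows:
Tina, 40000
Xander, 50000
Carol, 60000
Olivia, 90000
Vic, 110000


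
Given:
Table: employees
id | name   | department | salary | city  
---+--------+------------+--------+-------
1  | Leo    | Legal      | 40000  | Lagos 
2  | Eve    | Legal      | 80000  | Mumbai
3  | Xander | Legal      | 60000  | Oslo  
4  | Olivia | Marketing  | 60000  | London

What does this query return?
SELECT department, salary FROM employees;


Projecting columns: department, salary

4 rows:
Legal, 40000
Legal, 80000
Legal, 60000
Marketing, 60000


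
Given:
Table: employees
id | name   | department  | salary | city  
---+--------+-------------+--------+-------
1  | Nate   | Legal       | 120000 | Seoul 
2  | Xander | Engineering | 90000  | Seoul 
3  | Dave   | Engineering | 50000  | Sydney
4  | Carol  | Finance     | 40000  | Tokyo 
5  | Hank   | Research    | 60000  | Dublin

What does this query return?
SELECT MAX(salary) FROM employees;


Salaries: 120000, 90000, 50000, 40000, 60000
MAX = 120000

120000


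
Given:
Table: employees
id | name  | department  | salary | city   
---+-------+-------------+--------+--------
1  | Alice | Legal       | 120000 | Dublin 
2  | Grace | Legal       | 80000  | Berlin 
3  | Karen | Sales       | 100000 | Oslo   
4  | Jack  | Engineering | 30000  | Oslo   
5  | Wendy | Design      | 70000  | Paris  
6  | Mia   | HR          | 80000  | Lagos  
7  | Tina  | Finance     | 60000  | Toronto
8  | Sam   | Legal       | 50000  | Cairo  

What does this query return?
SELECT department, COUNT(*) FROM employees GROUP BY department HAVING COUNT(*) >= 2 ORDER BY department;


Groups with count >= 2:
  Legal: 3 -> PASS
  Design: 1 -> filtered out
  Engineering: 1 -> filtered out
  Finance: 1 -> filtered out
  HR: 1 -> filtered out
  Sales: 1 -> filtered out


1 groups:
Legal, 3


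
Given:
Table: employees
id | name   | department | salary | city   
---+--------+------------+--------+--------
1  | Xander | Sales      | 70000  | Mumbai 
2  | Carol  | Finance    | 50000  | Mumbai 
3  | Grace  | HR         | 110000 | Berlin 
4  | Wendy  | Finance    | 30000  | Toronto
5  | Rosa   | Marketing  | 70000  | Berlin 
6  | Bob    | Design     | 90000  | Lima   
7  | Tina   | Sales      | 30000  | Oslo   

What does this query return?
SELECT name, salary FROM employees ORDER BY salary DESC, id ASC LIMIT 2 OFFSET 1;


Sort by salary DESC (id ASC tiebreak), then skip 1 and take 2
Rows 2 through 3

2 rows:
Bob, 90000
Xander, 70000


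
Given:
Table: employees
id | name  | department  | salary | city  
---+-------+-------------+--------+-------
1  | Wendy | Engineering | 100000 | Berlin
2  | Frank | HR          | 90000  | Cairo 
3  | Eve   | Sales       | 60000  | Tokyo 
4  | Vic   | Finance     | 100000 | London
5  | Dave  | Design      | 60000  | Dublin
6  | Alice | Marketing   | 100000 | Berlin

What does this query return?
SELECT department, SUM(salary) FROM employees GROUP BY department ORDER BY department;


Summing salary within each department:
  Design: 60000 = 60000
  Engineering: 100000 = 100000
  Finance: 100000 = 100000
  HR: 90000 = 90000
  Marketing: 100000 = 100000
  Sales: 60000 = 60000


6 groups:
Design, 60000
Engineering, 100000
Finance, 100000
HR, 90000
Marketing, 100000
Sales, 60000


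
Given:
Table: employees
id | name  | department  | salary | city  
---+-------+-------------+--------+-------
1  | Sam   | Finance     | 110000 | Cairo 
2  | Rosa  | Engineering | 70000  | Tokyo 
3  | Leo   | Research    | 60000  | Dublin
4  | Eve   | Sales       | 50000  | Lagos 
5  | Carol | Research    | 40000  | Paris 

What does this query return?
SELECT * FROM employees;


SELECT * returns all 5 rows with all columns

5 rows:
1, Sam, Finance, 110000, Cairo
2, Rosa, Engineering, 70000, Tokyo
3, Leo, Research, 60000, Dublin
4, Eve, Sales, 50000, Lagos
5, Carol, Research, 40000, Paris


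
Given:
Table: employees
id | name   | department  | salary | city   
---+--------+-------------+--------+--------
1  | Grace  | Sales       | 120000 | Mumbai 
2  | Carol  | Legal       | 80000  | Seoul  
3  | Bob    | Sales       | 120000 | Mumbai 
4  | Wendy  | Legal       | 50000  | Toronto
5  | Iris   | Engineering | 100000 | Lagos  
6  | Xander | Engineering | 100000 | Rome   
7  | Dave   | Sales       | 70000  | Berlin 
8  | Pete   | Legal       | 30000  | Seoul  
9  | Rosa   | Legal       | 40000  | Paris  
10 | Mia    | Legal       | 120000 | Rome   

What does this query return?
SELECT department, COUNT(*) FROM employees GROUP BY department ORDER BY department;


Assigning each row to its department group:
  Grace -> Sales
  Carol -> Legal
  Bob -> Sales
  Wendy -> Legal
  Iris -> Engineering
  Xander -> Engineering
  Dave -> Sales
  Pete -> Legal
  Rosa -> Legal
  Mia -> Legal


3 groups:
Engineering, 2
Legal, 5
Sales, 3


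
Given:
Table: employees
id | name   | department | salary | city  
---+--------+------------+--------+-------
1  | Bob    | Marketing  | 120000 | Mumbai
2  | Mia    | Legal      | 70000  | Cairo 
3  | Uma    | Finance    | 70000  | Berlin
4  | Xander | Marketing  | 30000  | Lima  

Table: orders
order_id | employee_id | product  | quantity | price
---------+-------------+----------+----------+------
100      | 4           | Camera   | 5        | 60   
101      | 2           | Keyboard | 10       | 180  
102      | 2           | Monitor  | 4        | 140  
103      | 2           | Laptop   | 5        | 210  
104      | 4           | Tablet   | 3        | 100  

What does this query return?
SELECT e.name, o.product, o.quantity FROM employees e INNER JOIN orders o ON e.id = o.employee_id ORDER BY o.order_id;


Joining employees.id = orders.employee_id:
  employee Xander (id=4) -> order Camera
  employee Mia (id=2) -> order Keyboard
  employee Mia (id=2) -> order Monitor
  employee Mia (id=2) -> order Laptop
  employee Xander (id=4) -> order Tablet


5 rows:
Xander, Camera, 5
Mia, Keyboard, 10
Mia, Monitor, 4
Mia, Laptop, 5
Xander, Tablet, 3


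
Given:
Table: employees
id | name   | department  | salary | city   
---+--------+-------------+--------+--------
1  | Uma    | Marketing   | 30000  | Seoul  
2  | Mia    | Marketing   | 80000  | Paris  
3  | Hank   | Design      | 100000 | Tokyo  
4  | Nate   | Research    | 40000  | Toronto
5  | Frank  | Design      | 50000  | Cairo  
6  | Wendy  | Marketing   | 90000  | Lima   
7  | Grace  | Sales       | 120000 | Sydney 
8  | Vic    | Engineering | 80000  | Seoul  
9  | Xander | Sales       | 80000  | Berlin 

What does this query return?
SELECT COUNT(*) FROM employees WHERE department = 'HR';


Counting rows where department = 'HR'


0


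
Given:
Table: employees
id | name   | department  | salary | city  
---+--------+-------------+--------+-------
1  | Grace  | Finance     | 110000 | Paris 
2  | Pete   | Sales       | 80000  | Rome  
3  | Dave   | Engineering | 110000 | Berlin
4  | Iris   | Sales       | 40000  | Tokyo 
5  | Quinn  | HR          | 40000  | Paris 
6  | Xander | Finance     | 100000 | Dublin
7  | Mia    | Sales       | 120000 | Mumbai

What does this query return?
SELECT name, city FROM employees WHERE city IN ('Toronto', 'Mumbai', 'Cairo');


Filtering: city IN ('Toronto', 'Mumbai', 'Cairo')
Matching: 1 rows

1 rows:
Mia, Mumbai


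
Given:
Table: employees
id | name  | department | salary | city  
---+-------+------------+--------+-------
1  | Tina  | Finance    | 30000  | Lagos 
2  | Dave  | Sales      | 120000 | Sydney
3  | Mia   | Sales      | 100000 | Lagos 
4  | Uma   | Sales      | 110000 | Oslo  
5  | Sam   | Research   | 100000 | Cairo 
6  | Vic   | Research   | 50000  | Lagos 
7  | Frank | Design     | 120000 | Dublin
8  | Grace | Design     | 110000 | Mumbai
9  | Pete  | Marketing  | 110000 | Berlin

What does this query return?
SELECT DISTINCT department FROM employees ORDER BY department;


All 'department' values (row order): Finance, Sales, Sales, Sales, Research, Research, Design, Design, Marketing
Removing duplicates leaves 5 unique value(s).

5 values:
Design
Finance
Marketing
Research
Sales


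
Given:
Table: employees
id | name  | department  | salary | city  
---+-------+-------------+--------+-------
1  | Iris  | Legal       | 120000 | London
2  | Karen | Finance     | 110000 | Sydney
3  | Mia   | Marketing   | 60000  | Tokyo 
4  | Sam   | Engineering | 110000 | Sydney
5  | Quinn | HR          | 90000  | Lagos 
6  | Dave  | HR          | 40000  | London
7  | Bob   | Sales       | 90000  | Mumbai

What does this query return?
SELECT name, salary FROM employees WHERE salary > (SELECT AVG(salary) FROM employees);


Subquery: AVG(salary) = 88571.43
Filtering: salary > 88571.43
  Iris (120000) -> MATCH
  Karen (110000) -> MATCH
  Sam (110000) -> MATCH
  Quinn (90000) -> MATCH
  Bob (90000) -> MATCH


5 rows:
Iris, 120000
Karen, 110000
Sam, 110000
Quinn, 90000
Bob, 90000


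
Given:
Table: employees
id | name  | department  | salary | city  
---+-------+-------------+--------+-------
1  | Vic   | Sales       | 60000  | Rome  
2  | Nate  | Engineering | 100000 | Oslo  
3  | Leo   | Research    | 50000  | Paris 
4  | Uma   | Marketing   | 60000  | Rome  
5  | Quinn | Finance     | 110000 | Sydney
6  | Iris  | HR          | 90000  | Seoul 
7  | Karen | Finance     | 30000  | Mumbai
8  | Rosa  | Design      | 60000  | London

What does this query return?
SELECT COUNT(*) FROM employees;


COUNT(*) counts all rows

8


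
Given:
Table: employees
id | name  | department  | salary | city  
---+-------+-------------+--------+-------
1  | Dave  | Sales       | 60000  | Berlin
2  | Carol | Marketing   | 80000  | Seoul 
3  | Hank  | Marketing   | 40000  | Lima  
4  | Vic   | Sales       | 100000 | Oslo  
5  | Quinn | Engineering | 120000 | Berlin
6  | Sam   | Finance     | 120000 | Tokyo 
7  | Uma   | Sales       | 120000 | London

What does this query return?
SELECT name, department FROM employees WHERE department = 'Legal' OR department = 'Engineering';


Filtering: department = 'Legal' OR 'Engineering'
Matching: 1 rows

1 rows:
Quinn, Engineering


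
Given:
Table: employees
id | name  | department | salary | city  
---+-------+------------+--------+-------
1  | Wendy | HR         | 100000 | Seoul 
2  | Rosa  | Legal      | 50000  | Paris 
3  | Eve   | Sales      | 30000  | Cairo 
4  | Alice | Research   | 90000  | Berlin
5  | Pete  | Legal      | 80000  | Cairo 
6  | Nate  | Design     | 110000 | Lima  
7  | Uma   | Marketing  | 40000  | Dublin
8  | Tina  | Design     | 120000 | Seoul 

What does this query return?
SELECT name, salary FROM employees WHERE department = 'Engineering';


Filtering: department = 'Engineering'
Matching rows: 0

Empty result set (0 rows)


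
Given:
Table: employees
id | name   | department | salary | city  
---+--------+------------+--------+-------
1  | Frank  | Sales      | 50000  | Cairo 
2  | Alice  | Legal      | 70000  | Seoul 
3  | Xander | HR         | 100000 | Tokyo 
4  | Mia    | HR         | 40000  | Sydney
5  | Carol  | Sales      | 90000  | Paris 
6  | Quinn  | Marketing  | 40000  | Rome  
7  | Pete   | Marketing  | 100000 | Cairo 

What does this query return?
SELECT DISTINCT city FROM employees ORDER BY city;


All 'city' values (row order): Cairo, Seoul, Tokyo, Sydney, Paris, Rome, Cairo
Removing duplicates leaves 6 unique value(s).

6 values:
Cairo
Paris
Rome
Seoul
Sydney
Tokyo


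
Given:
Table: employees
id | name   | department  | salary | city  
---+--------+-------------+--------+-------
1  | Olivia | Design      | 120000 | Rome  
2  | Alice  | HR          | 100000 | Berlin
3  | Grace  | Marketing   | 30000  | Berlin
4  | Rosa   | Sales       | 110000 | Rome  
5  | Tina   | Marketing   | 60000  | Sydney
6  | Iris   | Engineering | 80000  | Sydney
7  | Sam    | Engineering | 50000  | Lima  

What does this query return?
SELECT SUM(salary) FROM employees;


SUM(salary) = 120000 + 100000 + 30000 + 110000 + 60000 + 80000 + 50000 = 550000

550000


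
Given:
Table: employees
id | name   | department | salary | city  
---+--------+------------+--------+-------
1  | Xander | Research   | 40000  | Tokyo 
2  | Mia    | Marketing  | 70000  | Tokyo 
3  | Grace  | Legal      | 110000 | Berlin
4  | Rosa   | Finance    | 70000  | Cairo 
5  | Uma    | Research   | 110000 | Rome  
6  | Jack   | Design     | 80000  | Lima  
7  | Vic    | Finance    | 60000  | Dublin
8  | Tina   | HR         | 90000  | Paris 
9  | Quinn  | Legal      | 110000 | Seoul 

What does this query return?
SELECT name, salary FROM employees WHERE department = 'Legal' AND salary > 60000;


Filtering: department = 'Legal' AND salary > 60000
Matching: 2 rows

2 rows:
Grace, 110000
Quinn, 110000


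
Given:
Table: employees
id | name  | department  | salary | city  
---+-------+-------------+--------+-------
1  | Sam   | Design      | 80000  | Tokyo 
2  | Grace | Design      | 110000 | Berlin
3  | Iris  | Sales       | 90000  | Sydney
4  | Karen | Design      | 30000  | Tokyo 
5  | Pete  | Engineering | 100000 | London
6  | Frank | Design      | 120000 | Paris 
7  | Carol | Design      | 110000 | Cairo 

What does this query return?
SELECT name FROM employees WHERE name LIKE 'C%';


LIKE 'C%' matches names starting with 'C'
Matching: 1

1 rows:
Carol


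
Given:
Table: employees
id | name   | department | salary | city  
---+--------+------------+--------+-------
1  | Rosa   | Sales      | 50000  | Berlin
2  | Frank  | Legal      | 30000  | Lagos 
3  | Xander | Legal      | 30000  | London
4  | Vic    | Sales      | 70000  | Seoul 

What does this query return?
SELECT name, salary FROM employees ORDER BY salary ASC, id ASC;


Sorting by salary ASC, then id ASC for ties

4 rows:
Frank, 30000
Xander, 30000
Rosa, 50000
Vic, 70000


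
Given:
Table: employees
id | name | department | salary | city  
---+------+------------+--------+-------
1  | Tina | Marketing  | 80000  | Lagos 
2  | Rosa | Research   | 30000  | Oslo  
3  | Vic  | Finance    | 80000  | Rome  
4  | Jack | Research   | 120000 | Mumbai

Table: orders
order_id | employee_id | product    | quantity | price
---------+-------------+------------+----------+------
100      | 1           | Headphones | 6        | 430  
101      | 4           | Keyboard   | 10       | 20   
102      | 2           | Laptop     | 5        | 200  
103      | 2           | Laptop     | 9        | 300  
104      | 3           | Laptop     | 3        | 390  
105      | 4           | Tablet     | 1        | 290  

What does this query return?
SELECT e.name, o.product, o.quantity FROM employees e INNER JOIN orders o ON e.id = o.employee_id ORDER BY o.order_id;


Joining employees.id = orders.employee_id:
  employee Tina (id=1) -> order Headphones
  employee Jack (id=4) -> order Keyboard
  employee Rosa (id=2) -> order Laptop
  employee Rosa (id=2) -> order Laptop
  employee Vic (id=3) -> order Laptop
  employee Jack (id=4) -> order Tablet


6 rows:
Tina, Headphones, 6
Jack, Keyboard, 10
Rosa, Laptop, 5
Rosa, Laptop, 9
Vic, Laptop, 3
Jack, Tablet, 1


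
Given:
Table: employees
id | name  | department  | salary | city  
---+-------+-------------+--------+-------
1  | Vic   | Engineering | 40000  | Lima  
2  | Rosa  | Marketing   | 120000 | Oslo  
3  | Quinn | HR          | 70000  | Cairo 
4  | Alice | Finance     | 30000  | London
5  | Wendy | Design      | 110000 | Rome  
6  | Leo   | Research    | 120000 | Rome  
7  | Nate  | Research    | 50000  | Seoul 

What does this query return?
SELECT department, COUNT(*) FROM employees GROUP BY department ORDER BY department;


Assigning each row to its department group:
  Vic -> Engineering
  Rosa -> Marketing
  Quinn -> HR
  Alice -> Finance
  Wendy -> Design
  Leo -> Research
  Nate -> Research


6 groups:
Design, 1
Engineering, 1
Finance, 1
HR, 1
Marketing, 1
Research, 2


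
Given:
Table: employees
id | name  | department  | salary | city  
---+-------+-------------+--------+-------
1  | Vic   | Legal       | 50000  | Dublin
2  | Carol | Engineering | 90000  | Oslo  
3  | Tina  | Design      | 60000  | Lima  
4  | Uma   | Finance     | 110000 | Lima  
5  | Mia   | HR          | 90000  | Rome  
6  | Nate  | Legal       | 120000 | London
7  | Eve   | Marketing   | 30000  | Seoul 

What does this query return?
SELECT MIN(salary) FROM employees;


Salaries: 50000, 90000, 60000, 110000, 90000, 120000, 30000
MIN = 30000

30000


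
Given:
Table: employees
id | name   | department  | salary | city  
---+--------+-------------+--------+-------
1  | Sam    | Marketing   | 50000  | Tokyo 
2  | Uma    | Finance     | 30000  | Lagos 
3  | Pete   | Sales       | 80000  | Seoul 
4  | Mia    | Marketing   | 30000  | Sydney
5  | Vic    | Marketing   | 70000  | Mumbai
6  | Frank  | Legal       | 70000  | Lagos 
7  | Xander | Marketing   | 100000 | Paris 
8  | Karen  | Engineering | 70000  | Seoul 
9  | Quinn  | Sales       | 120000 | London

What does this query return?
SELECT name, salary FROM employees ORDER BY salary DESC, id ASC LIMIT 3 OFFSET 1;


Sort by salary DESC (id ASC tiebreak), then skip 1 and take 3
Rows 2 through 4

3 rows:
Xander, 100000
Pete, 80000
Vic, 70000


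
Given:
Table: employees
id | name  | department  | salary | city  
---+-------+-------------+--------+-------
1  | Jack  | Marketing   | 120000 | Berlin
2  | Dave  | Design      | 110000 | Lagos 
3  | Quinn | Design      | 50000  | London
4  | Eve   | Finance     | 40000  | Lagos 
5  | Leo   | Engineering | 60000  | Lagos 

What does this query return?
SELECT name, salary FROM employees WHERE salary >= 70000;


Filtering: salary >= 70000
Matching: 2 rows

2 rows:
Jack, 120000
Dave, 110000


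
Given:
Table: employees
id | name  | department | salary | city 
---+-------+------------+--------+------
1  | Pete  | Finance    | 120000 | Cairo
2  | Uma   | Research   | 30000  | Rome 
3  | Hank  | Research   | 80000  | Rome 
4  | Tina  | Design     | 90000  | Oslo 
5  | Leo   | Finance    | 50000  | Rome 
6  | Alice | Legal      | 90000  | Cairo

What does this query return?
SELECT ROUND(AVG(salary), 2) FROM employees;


SUM(salary) = 460000
COUNT = 6
ROUND(AVG, 2) = ROUND(460000 / 6, 2) = 76666.67

76666.67


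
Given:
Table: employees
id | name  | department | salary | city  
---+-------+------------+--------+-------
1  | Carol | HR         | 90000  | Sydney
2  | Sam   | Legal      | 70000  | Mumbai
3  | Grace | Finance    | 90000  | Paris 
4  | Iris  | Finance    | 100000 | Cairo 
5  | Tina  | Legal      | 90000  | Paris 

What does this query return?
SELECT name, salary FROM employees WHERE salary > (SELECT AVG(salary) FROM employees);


Subquery: AVG(salary) = 88000.0
Filtering: salary > 88000.0
  Carol (90000) -> MATCH
  Grace (90000) -> MATCH
  Iris (100000) -> MATCH
  Tina (90000) -> MATCH


4 rows:
Carol, 90000
Grace, 90000
Iris, 100000
Tina, 90000


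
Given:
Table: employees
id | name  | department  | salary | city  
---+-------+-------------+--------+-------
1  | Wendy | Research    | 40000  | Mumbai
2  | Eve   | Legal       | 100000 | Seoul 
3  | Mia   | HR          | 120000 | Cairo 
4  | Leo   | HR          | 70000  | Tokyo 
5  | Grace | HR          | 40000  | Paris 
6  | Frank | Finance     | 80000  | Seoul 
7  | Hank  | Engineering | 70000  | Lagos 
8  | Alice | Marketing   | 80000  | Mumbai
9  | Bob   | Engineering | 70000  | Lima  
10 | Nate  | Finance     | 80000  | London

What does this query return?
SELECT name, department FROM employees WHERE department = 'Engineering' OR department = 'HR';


Filtering: department = 'Engineering' OR 'HR'
Matching: 5 rows

5 rows:
Mia, HR
Leo, HR
Grace, HR
Hank, Engineering
Bob, Engineering


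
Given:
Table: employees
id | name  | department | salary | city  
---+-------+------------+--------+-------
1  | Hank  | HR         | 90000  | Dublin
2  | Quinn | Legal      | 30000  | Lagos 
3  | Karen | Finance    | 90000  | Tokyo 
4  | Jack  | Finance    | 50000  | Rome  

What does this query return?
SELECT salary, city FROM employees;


Projecting columns: salary, city

4 rows:
90000, Dublin
30000, Lagos
90000, Tokyo
50000, Rome


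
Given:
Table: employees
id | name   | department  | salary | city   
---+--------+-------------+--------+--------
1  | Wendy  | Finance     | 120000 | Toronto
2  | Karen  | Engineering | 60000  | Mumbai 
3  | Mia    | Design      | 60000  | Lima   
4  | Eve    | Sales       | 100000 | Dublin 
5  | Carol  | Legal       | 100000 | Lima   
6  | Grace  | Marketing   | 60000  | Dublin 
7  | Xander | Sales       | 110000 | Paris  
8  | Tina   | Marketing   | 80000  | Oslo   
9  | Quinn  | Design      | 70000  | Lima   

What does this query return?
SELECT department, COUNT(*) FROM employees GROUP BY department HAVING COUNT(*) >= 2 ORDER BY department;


Groups with count >= 2:
  Design: 2 -> PASS
  Marketing: 2 -> PASS
  Sales: 2 -> PASS
  Engineering: 1 -> filtered out
  Finance: 1 -> filtered out
  Legal: 1 -> filtered out


3 groups:
Design, 2
Marketing, 2
Sales, 2


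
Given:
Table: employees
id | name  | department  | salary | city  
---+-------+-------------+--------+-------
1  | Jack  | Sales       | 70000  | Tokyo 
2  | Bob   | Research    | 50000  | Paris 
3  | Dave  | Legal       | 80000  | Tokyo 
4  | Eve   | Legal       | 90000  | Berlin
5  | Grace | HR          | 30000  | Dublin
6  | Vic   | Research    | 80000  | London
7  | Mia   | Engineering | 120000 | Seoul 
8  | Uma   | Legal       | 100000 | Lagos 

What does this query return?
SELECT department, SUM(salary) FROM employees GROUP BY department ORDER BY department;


Summing salary within each department:
  Engineering: 120000 = 120000
  HR: 30000 = 30000
  Legal: 80000 + 90000 + 100000 = 270000
  Research: 50000 + 80000 = 130000
  Sales: 70000 = 70000


5 groups:
Engineering, 120000
HR, 30000
Legal, 270000
Research, 130000
Sales, 70000
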